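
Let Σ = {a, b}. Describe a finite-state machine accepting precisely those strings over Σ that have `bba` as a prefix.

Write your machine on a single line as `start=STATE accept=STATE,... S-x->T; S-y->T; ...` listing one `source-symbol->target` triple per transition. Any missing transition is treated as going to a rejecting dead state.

Walk along `bba` while the input agrees: from s0 take `b` to s1, and so on. Any deviation drops to the rejecting sink s4. Once s3 is reached the prefix is confirmed and every continuation is accepted.
5 states suffice.
        a   b  
>  s0   s4  s1 
   s1   s4  s2 
   s2   s3  s4 
 * s3   s3  s3 
   s4   s4  s4 
(> = start, * = accepting)

start=s0; accept=s3; s0-a->s4; s0-b->s1; s1-a->s4; s1-b->s2; s2-a->s3; s2-b->s4; s3-a->s3; s3-b->s3; s4-a->s4; s4-b->s4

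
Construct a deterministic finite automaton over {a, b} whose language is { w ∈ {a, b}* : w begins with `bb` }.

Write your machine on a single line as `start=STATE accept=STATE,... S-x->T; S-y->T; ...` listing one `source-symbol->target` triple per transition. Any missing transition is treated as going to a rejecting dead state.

start=q0; accept=q2; q0-a->q3; q0-b->q1; q1-a->q3; q1-b->q2; q2-a->q2; q2-b->q2; q3-a->q3; q3-b->q3

Walk along `bb` while the input agrees: from q0 take `b` to q1, and so on. Any deviation drops to the rejecting sink q3. Once q2 is reached the prefix is confirmed and every continuation is accepted.
4 states suffice.
        a   b  
>  q0   q3  q1 
   q1   q3  q2 
 * q2   q2  q2 
   q3   q3  q3 
(> = start, * = accepting)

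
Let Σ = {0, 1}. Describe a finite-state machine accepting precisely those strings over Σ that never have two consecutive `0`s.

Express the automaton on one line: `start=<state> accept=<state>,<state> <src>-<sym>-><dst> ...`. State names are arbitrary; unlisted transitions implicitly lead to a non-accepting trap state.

Track partial matches of the forbidden pattern `00`. State C is a dead state reached once `00` has occurred; every other state accepts. A means no part of `00` is currently matched.
       0  1 
>* A   B  A 
 * B   C  A 
   C   C  C 
(> = start, * = accepting)

start=A accept=A,B A-0->B A-1->A B-0->C B-1->A C-0->C C-1->C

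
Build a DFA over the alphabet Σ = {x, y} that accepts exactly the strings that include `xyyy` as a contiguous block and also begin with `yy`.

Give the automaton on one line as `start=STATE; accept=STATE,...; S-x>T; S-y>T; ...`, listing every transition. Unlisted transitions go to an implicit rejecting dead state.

start=q0; accept=q7; q0-x>q1; q0-y>q2; q1-x>q1; q1-y>q1; q2-x>q1; q2-y>q3; q3-x>q4; q3-y>q3; q4-x>q4; q4-y>q5; q5-x>q4; q5-y>q6; q6-x>q4; q6-y>q7; q7-x>q7; q7-y>q7

Run two small machines in parallel and take their product. One (5 states) tracks whether and how much of `xyyy` has been seen; the other (4 states) tracks whether the input so far still matches the prefix `yy`. Each combined state is a pair, one component from each; accept when both components accept. Equivalent product states are then merged.
With 8 states:
        x   y  
>  q0   q1  q2 
   q1   q1  q1 
   q2   q1  q3 
   q3   q4  q3 
   q4   q4  q5 
   q5   q4  q6 
   q6   q4  q7 
 * q7   q7  q7 
(> = start, * = accepting)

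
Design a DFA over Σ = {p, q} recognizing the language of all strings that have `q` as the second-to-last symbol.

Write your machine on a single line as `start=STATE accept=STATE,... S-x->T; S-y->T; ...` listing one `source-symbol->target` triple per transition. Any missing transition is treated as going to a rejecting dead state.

Because acceptance depends on a position counted from the end, the machine has to buffer the most recent 2 symbols. Make each state the string of the last up-to-2 symbols read; on input `x` shift the window left and append `x`. Accept when the buffered window has length 2 and begins with `q`.
7 states suffice.
       p  q 
>  A   B  C 
   B   D  E 
   C   F  G 
   D   D  E 
   E   F  G 
 * F   D  E 
 * G   F  G 
(> = start, * = accepting)

start=A; accept=F,G; A-p->B; A-q->C; B-p->D; B-q->E; C-p->F; C-q->G; D-p->D; D-q->E; E-p->F; E-q->G; F-p->D; F-q->E; G-p->F; G-q->G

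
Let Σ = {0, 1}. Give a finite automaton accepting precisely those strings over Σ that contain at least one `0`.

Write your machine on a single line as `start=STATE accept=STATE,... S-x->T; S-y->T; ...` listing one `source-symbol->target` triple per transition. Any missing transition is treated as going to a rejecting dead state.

start=q0; accept=q1,q2; q0-0->q1; q0-1->q0; q1-0->q2; q1-1->q1; q2-0->q2; q2-1->q2

Only the number of `0`s matters, and only up to 2. Make a chain q0 → q1 → q2 advanced by each `0` (with q2 absorbing); every other symbol self-loops. The accepting set is {q1, q2}.
3 states suffice.
        0   1  
>  q0   q1  q0 
 * q1   q2  q1 
 * q2   q2  q2 
(> = start, * = accepting)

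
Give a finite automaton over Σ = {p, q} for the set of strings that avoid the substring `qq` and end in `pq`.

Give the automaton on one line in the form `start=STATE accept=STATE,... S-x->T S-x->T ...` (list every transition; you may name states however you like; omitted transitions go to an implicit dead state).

Handle the two conditions separately and then intersect. One (3 states) tracks partial matches of the forbidden pattern `qq`; the other (3 states) tracks how much of the suffix `pq` has currently been matched. Each combined state is a pair, one component from each; accept when both components accept. Equivalent product states are then merged.
A 5-state machine:
       p  q 
>  A   B  C 
   B   B  D 
   C   B  E 
 * D   B  E 
   E   E  E 
(> = start, * = accepting)

start=A accept=D A-p->B A-q->C B-p->B B-q->D C-p->B C-q->E D-p->B D-q->E E-p->E E-q->E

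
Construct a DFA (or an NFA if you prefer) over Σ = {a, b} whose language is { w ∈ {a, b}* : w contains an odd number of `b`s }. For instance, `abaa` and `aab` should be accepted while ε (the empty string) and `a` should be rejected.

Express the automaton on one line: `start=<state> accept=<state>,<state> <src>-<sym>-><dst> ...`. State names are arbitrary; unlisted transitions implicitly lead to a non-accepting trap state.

start=S0 accept=S1 S0-a->S0 S0-b->S1 S1-a->S1 S1-b->S0

Keep the running count of `b`s modulo 2: each `b` advances along the cycle S0 → S1 → S0 while other symbols loop. Accept at S1.
2 states suffice.
        a   b  
>  S0   S0  S1 
 * S1   S1  S0 
(> = start, * = accepting)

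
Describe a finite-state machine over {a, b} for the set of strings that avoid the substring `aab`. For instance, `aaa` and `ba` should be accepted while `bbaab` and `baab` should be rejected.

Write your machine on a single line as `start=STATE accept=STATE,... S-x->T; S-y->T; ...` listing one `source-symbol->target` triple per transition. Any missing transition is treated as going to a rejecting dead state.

Track partial matches of the forbidden pattern `aab`. State q3 is a dead state reached once `aab` has occurred; every other state accepts. q0 means no part of `aab` is currently matched.
4 states suffice.
        a   b  
>* q0   q1  q0 
 * q1   q2  q0 
 * q2   q2  q3 
   q3   q3  q3 
(> = start, * = accepting)

start=q0; accept=q0,q1,q2; q0-a->q1; q0-b->q0; q1-a->q2; q1-b->q0; q2-a->q2; q2-b->q3; q3-a->q3; q3-b->q3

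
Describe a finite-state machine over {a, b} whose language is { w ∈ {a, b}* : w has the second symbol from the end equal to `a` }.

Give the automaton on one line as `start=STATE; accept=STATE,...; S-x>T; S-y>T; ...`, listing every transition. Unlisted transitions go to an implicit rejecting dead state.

start=s0; accept=s3,s4; s0-a>s1; s0-b>s2; s1-a>s3; s1-b>s4; s2-a>s5; s2-b>s6; s3-a>s3; s3-b>s4; s4-a>s5; s4-b>s6; s5-a>s3; s5-b>s4; s6-a>s5; s6-b>s6

Because acceptance depends on a position counted from the end, the machine has to buffer the most recent 2 symbols. Make each state the string of the last up-to-2 symbols read; on input `x` shift the window left and append `x`. Accept when the buffered window has length 2 and begins with `a`.
A 7-state machine:
        a   b  
>  s0   s1  s2 
   s1   s3  s4 
   s2   s5  s6 
 * s3   s3  s4 
 * s4   s5  s6 
   s5   s3  s4 
   s6   s5  s6 
(> = start, * = accepting)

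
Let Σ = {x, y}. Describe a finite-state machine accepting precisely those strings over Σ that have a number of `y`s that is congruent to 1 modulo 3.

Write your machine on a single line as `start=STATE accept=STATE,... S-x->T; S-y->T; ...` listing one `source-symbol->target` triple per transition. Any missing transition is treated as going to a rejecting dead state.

The only thing that matters is how many `y`s have appeared, reduced mod 3. Use one state per residue: s0 for 0, …, s2 for 2. Reading `y` moves to the next residue; anything else stays put. s1 is accepting.
With 3 states:
        x   y  
>  s0   s0  s1 
 * s1   s1  s2 
   s2   s2  s0 
(> = start, * = accepting)

start=s0; accept=s1; s0-x->s0; s0-y->s1; s1-x->s1; s1-y->s2; s2-x->s2; s2-y->s0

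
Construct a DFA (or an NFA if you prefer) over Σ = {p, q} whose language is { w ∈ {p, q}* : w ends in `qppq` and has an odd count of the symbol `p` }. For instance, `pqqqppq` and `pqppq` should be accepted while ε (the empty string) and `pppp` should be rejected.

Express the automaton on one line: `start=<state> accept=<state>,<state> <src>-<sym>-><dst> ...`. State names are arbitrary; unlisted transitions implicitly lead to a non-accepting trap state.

Run two small machines in parallel and take their product. The first has 5 states tracking how much of the suffix `qppq` has currently been matched; the second has 2 states tracking the count of `p`s modulo 2. A product state is a pair (one from each), accepting exactly when both do.
With 10 states:
       p  q 
>  A   B  C 
   B   A  D 
   C   E  C 
   D   F  D 
   E   G  D 
   F   H  C 
   G   B  I 
   H   A  J 
   I   E  C 
 * J   F  D 
(> = start, * = accepting)

start=A accept=J A-p->B A-q->C B-p->A B-q->D C-p->E C-q->C D-p->F D-q->D E-p->G E-q->D F-p->H F-q->C G-p->B G-q->I H-p->A H-q->J I-p->E I-q->C J-p->F J-q->D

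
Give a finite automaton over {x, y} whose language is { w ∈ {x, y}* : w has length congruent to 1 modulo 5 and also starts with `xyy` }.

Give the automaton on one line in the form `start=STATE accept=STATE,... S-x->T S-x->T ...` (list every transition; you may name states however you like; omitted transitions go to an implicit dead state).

start=A accept=L A-x->B A-y->C B-x->D B-y->E C-x->D C-y->D D-x->F D-y->F E-x->F E-y->G F-x->H F-y->H G-x->I G-y->I H-x->J H-y->J I-x->K I-y->K J-x->C J-y->C K-x->L K-y->L L-x->M L-y->M M-x->G M-y->G

Build one automaton per condition and run them in lockstep. The first has 5 states tracking the input length modulo 5; the second has 5 states tracking whether the input so far still matches the prefix `xyy`. A product state is a pair (one from each), accepting exactly when both do.
       x  y 
>  A   B  C 
   B   D  E 
   C   D  D 
   D   F  F 
   E   F  G 
   F   H  H 
   G   I  I 
   H   J  J 
   I   K  K 
   J   C  C 
   K   L  L 
 * L   M  M 
   M   G  G 
(> = start, * = accepting)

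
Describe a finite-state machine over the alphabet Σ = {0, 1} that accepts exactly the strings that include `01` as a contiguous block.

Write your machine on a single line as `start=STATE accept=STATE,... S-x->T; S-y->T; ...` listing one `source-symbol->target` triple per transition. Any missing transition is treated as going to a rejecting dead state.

start=s0; accept=s2; s0-0->s1; s0-1->s0; s1-0->s1; s1-1->s2; s2-0->s2; s2-1->s2

States s0..s1 record the length of the longest prefix of `01` that matches the current input suffix. Reaching s2 means `01` has been seen, and we stay there forever. Accept from s2.
With 3 states:
        0   1  
>  s0   s1  s0 
   s1   s1  s2 
 * s2   s2  s2 
(> = start, * = accepting)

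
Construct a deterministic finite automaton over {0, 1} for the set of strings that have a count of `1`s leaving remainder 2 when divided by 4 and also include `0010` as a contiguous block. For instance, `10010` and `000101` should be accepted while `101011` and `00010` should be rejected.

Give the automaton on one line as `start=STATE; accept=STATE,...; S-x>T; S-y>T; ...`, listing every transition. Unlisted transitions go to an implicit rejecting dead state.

Run two small machines in parallel and take their product. One (4 states) tracks the count of `1`s modulo 4; the other (5 states) tracks whether and how much of `0010` has been seen. Each combined state is a pair, one component from each; accept when both components accept.
With 20 states:
       0  1 
>  A   B  C 
   B   D  C 
   C   E  F 
   D   D  G 
   E   H  F 
   F   I  J 
   G   K  F 
   H   H  L 
   I   M  J 
   J   N  A 
   K   K  O 
   L   O  J 
   M   M  P 
   N   Q  A 
 * O   O  R 
   P   R  A 
   Q   Q  S 
   R   R  T 
   S   T  C 
   T   T  K 
(> = start, * = accepting)

start=A; accept=O; A-0>B; A-1>C; B-0>D; B-1>C; C-0>E; C-1>F; D-0>D; D-1>G; E-0>H; E-1>F; F-0>I; F-1>J; G-0>K; G-1>F; H-0>H; H-1>L; I-0>M; I-1>J; J-0>N; J-1>A; K-0>K; K-1>O; L-0>O; L-1>J; M-0>M; M-1>P; N-0>Q; N-1>A; O-0>O; O-1>R; P-0>R; P-1>A; Q-0>Q; Q-1>S; R-0>R; R-1>T; S-0>T; S-1>C; T-0>T; T-1>K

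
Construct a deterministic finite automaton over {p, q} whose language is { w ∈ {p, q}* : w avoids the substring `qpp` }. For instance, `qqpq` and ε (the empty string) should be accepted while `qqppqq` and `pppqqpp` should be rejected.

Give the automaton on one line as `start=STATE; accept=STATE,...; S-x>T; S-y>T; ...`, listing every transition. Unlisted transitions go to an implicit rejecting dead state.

start=A; accept=A,B,C; A-p>A; A-q>B; B-p>C; B-q>B; C-p>D; C-q>B; D-p>D; D-q>D

This is the complement of 'contains `qpp`'. Use the same substring-matching states — A through D holding how much of `qpp` has just been matched — but flip the accepting set: everything except the trap D accepts.
A 4-state machine:
       p  q 
>* A   A  B 
 * B   C  B 
 * C   D  B 
   D   D  D 
(> = start, * = accepting)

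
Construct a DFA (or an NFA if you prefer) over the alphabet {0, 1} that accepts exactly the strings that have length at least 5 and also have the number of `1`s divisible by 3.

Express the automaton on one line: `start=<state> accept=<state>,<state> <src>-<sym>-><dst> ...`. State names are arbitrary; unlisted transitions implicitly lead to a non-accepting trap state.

Handle the two conditions separately and then intersect. The first has 7 states tracking the input length, saturating at 6; the second has 3 states tracking the count of `1`s modulo 3. A product state is a pair (one from each), accepting exactly when both do. Minimizing collapses redundant product states.
A 12-state machine:
          0    1  
>  q0     q1   q2 
   q1     q3   q4 
   q2     q4   q5 
   q3     q6   q7 
   q4     q7   q8 
   q5     q8   q6 
   q6     q9   q7 
   q7     q7  q10 
   q8    q10   q9 
   q9    q11   q7 
   q10   q10  q11 
 * q11   q11   q7 
(> = start, * = accepting)

start=q0 accept=q11 q0-0->q1 q0-1->q2 q1-0->q3 q1-1->q4 q2-0->q4 q2-1->q5 q3-0->q6 q3-1->q7 q4-0->q7 q4-1->q8 q5-0->q8 q5-1->q6 q6-0->q9 q6-1->q7 q7-0->q7 q7-1->q10 q8-0->q10 q8-1->q9 q9-0->q11 q9-1->q7 q10-0->q10 q10-1->q11 q11-0->q11 q11-1->q7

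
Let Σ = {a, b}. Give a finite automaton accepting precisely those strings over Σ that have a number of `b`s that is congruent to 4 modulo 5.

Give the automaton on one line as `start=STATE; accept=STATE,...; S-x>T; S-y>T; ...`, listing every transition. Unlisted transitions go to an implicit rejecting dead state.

Keep the running count of `b`s modulo 5: each `b` advances along the cycle S0 → S1 → S2 → S3 → S4 → S0 while other symbols loop. Accept at S4.
        a   b  
>  S0   S0  S1 
   S1   S1  S2 
   S2   S2  S3 
   S3   S3  S4 
 * S4   S4  S0 
(> = start, * = accepting)

start=S0; accept=S4; S0-a>S0; S0-b>S1; S1-a>S1; S1-b>S2; S2-a>S2; S2-b>S3; S3-a>S3; S3-b>S4; S4-a>S4; S4-b>S0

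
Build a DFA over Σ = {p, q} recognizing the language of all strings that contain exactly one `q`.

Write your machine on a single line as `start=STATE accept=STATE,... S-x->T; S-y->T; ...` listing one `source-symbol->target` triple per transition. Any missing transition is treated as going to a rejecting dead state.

Count `q`s, saturating at 2: state A means no `q` yet, B means one `q` seen, C means more than one. Each `q` increments (capped at C); other symbols loop. Accept from {B}.
       p  q 
>  A   A  B 
 * B   B  C 
   C   C  C 
(> = start, * = accepting)

start=A; accept=B; A-p->A; A-q->B; B-p->B; B-q->C; C-p->C; C-q->C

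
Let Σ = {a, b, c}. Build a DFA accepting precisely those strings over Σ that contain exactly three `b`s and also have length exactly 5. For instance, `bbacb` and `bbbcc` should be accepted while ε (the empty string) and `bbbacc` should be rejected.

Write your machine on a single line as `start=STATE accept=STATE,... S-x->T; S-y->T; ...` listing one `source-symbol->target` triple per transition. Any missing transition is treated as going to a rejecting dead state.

start=S0; accept=S12; S0-a->S1; S0-b->S2; S0-c->S1; S1-a->S3; S1-b->S4; S1-c->S3; S2-a->S4; S2-b->S5; S2-c->S4; S3-a->S6; S3-b->S7; S3-c->S6; S4-a->S7; S4-b->S8; S4-c->S7; S5-a->S8; S5-b->S9; S5-c->S8; S6-a->S6; S6-b->S6; S6-c->S6; S7-a->S6; S7-b->S10; S7-c->S6; S8-a->S10; S8-b->S11; S8-c->S10; S9-a->S11; S9-b->S6; S9-c->S11; S10-a->S6; S10-b->S12; S10-c->S6; S11-a->S12; S11-b->S6; S11-c->S12; S12-a->S6; S12-b->S6; S12-c->S6

Build one automaton per condition and run them in lockstep. One (5 states) tracks the count of `b`s, saturating at 4; the other (7 states) tracks the input length, saturating at 6. Each combined state is a pair, one component from each; accept when both components accept. Equivalent product states are then merged.
With 13 states:
          a    b    c  
>  S0     S1   S2   S1 
   S1     S3   S4   S3 
   S2     S4   S5   S4 
   S3     S6   S7   S6 
   S4     S7   S8   S7 
   S5     S8   S9   S8 
   S6     S6   S6   S6 
   S7     S6  S10   S6 
   S8    S10  S11  S10 
   S9    S11   S6  S11 
   S10    S6  S12   S6 
   S11   S12   S6  S12 
 * S12    S6   S6   S6 
(> = start, * = accepting)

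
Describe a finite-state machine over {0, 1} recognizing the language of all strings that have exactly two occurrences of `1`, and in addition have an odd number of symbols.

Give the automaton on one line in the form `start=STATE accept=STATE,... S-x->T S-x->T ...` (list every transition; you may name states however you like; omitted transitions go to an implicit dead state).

Build one automaton per condition and run them in lockstep. One (4 states) tracks the count of `1`s, saturating at 3; the other (2 states) tracks the input length modulo 2. Each combined state is a pair, one component from each; accept when both components accept.
        0   1  
>  s0   s1  s2 
   s1   s0  s3 
   s2   s3  s4 
   s3   s2  s5 
   s4   s5  s6 
 * s5   s4  s7 
   s6   s7  s7 
   s7   s6  s6 
(> = start, * = accepting)

start=s0 accept=s5 s0-0->s1 s0-1->s2 s1-0->s0 s1-1->s3 s2-0->s3 s2-1->s4 s3-0->s2 s3-1->s5 s4-0->s5 s4-1->s6 s5-0->s4 s5-1->s7 s6-0->s7 s6-1->s7 s7-0->s6 s7-1->s6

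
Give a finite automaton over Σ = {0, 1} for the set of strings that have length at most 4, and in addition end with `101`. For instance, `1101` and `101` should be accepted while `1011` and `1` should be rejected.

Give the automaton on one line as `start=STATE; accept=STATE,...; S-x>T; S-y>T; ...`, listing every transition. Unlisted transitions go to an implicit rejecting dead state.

start=A; accept=G; A-0>B; A-1>C; B-0>D; B-1>E; C-0>F; C-1>E; D-0>D; D-1>D; E-0>F; E-1>D; F-0>D; F-1>G; G-0>D; G-1>D

Build one automaton per condition and run them in lockstep. One (6 states) tracks the input length, saturating at 5; the other (4 states) tracks how much of the suffix `101` has currently been matched. Each combined state is a pair, one component from each; accept when both components accept. Equivalent product states are then merged.
With 7 states:
       0  1 
>  A   B  C 
   B   D  E 
   C   F  E 
   D   D  D 
   E   F  D 
   F   D  G 
 * G   D  D 
(> = start, * = accepting)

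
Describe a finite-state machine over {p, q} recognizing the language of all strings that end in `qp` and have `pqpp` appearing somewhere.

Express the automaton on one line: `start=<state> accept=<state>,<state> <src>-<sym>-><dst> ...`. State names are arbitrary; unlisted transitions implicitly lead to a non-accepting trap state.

start=A accept=I A-p->B A-q->C B-p->B B-q->D C-p->E C-q->C D-p->F D-q->C E-p->B E-q->D F-p->G F-q->D G-p->G G-q->H H-p->I H-q->H I-p->G I-q->H

Build one automaton per condition and run them in lockstep. The first has 3 states tracking how much of the suffix `qp` has currently been matched; the second has 5 states tracking whether and how much of `pqpp` has been seen. A product state is a pair (one from each), accepting exactly when both do.
With 9 states:
       p  q 
>  A   B  C 
   B   B  D 
   C   E  C 
   D   F  C 
   E   B  D 
   F   G  D 
   G   G  H 
   H   I  H 
 * I   G  H 
(> = start, * = accepting)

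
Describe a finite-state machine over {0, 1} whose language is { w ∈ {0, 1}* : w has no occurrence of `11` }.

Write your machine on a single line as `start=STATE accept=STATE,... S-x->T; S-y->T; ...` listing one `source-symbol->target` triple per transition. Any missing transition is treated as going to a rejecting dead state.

start=A; accept=A,B; A-0->A; A-1->B; B-0->A; B-1->C; C-0->C; C-1->C

Track partial matches of the forbidden pattern `11`. State C is a dead state reached once `11` has occurred; every other state accepts. A means no part of `11` is currently matched.
       0  1 
>* A   A  B 
 * B   A  C 
   C   C  C 
(> = start, * = accepting)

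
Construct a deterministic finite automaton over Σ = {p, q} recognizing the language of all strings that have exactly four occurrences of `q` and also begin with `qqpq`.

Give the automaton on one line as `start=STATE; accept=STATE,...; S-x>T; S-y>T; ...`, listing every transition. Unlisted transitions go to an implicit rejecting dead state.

Handle the two conditions separately and then intersect. The first has 6 states tracking the count of `q`s, saturating at 5; the second has 6 states tracking whether the input so far still matches the prefix `qqpq`. A product state is a pair (one from each), accepting exactly when both do.
With 13 states:
       p  q 
>  A   B  C 
   B   B  D 
   C   D  E 
   D   D  F 
   E   G  H 
   F   F  H 
   G   F  I 
   H   H  J 
   I   I  K 
   J   J  L 
 * K   K  M 
   L   L  L 
   M   M  M 
(> = start, * = accepting)

start=A; accept=K; A-p>B; A-q>C; B-p>B; B-q>D; C-p>D; C-q>E; D-p>D; D-q>F; E-p>G; E-q>H; F-p>F; F-q>H; G-p>F; G-q>I; H-p>H; H-q>J; I-p>I; I-q>K; J-p>J; J-q>L; K-p>K; K-q>M; L-p>L; L-q>L; M-p>M; M-q>M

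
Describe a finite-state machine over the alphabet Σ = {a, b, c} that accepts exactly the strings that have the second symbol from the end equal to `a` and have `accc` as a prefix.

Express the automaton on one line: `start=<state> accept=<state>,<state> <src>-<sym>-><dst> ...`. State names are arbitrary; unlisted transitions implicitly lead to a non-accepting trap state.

start=s0 accept=s7,s8 s0-a->s1 s0-b->s2 s0-c->s2 s1-a->s2 s1-b->s2 s1-c->s3 s2-a->s2 s2-b->s2 s2-c->s2 s3-a->s2 s3-b->s2 s3-c->s4 s4-a->s2 s4-b->s2 s4-c->s5 s5-a->s6 s5-b->s5 s5-c->s5 s6-a->s7 s6-b->s8 s6-c->s8 s7-a->s7 s7-b->s8 s7-c->s8 s8-a->s6 s8-b->s5 s8-c->s5

Handle the two conditions separately and then intersect. One (13 states) tracks the last 2 symbols read; the other (6 states) tracks whether the input so far still matches the prefix `accc`. Each combined state is a pair, one component from each; accept when both components accept. Equivalent product states are then merged.
A 9-state machine:
        a   b   c  
>  s0   s1  s2  s2 
   s1   s2  s2  s3 
   s2   s2  s2  s2 
   s3   s2  s2  s4 
   s4   s2  s2  s5 
   s5   s6  s5  s5 
   s6   s7  s8  s8 
 * s7   s7  s8  s8 
 * s8   s6  s5  s5 
(> = start, * = accepting)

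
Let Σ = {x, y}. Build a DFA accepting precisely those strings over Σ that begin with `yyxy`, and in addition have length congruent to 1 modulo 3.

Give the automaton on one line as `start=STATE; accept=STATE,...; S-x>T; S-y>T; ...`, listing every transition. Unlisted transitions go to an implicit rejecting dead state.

Handle the two conditions separately and then intersect. The first has 6 states tracking whether the input so far still matches the prefix `yyxy`; the second has 3 states tracking the input length modulo 3. A product state is a pair (one from each), accepting exactly when both do. Equivalent product states are then merged.
With 8 states:
        x   y  
>  s0   s1  s2 
   s1   s1  s1 
   s2   s1  s3 
   s3   s4  s1 
   s4   s1  s5 
 * s5   s6  s6 
   s6   s7  s7 
   s7   s5  s5 
(> = start, * = accepting)

start=s0; accept=s5; s0-x>s1; s0-y>s2; s1-x>s1; s1-y>s1; s2-x>s1; s2-y>s3; s3-x>s4; s3-y>s1; s4-x>s1; s4-y>s5; s5-x>s6; s5-y>s6; s6-x>s7; s6-y>s7; s7-x>s5; s7-y>s5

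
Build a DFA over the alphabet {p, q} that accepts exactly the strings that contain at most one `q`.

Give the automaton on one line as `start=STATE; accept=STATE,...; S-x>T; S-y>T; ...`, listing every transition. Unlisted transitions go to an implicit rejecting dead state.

Only the number of `q`s matters, and only up to 2. Make a chain A → B → C advanced by each `q` (with C absorbing); every other symbol self-loops. The accepting set is {A, B}.
3 states suffice.
       p  q 
>* A   A  B 
 * B   B  C 
   C   C  C 
(> = start, * = accepting)

start=A; accept=A,B; A-p>A; A-q>B; B-p>B; B-q>C; C-p>C; C-q>C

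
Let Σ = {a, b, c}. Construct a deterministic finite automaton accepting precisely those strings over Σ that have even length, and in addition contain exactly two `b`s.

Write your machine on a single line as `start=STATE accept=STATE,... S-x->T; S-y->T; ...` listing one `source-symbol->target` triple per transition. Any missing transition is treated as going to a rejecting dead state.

start=S0; accept=S4; S0-a->S1; S0-b->S2; S0-c->S1; S1-a->S0; S1-b->S3; S1-c->S0; S2-a->S3; S2-b->S4; S2-c->S3; S3-a->S2; S3-b->S5; S3-c->S2; S4-a->S5; S4-b->S6; S4-c->S5; S5-a->S4; S5-b->S6; S5-c->S4; S6-a->S6; S6-b->S6; S6-c->S6

Run two small machines in parallel and take their product. One (2 states) tracks the input length modulo 2; the other (4 states) tracks the count of `b`s, saturating at 3. Each combined state is a pair, one component from each; accept when both components accept. Minimizing collapses redundant product states.
        a   b   c  
>  S0   S1  S2  S1 
   S1   S0  S3  S0 
   S2   S3  S4  S3 
   S3   S2  S5  S2 
 * S4   S5  S6  S5 
   S5   S4  S6  S4 
   S6   S6  S6  S6 
(> = start, * = accepting)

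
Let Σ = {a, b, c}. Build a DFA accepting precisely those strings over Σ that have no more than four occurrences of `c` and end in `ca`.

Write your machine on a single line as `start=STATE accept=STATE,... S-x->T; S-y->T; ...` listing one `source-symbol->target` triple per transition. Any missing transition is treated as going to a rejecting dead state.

start=s0; accept=s2,s5,s8,s11; s0-a->s0; s0-b->s0; s0-c->s1; s1-a->s2; s1-b->s3; s1-c->s4; s2-a->s3; s2-b->s3; s2-c->s4; s3-a->s3; s3-b->s3; s3-c->s4; s4-a->s5; s4-b->s6; s4-c->s7; s5-a->s6; s5-b->s6; s5-c->s7; s6-a->s6; s6-b->s6; s6-c->s7; s7-a->s8; s7-b->s9; s7-c->s10; s8-a->s9; s8-b->s9; s8-c->s10; s9-a->s9; s9-b->s9; s9-c->s10; s10-a->s11; s10-b->s12; s10-c->s12; s11-a->s12; s11-b->s12; s11-c->s12; s12-a->s12; s12-b->s12; s12-c->s12

Build one automaton per condition and run them in lockstep. The first has 6 states tracking the count of `c`s, saturating at 5; the second has 3 states tracking how much of the suffix `ca` has currently been matched. A product state is a pair (one from each), accepting exactly when both do. Equivalent product states are then merged.
A 13-state machine:
          a    b    c  
>  s0     s0   s0   s1 
   s1     s2   s3   s4 
 * s2     s3   s3   s4 
   s3     s3   s3   s4 
   s4     s5   s6   s7 
 * s5     s6   s6   s7 
   s6     s6   s6   s7 
   s7     s8   s9  s10 
 * s8     s9   s9  s10 
   s9     s9   s9  s10 
   s10   s11  s12  s12 
 * s11   s12  s12  s12 
   s12   s12  s12  s12 
(> = start, * = accepting)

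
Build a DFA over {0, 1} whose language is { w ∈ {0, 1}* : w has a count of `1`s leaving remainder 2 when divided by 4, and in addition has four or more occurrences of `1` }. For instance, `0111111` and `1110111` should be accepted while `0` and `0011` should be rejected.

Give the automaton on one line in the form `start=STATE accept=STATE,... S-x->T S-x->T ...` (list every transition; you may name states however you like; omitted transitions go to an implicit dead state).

Build one automaton per condition and run them in lockstep. The first has 4 states tracking the count of `1`s modulo 4; the second has 6 states tracking the count of `1`s, saturating at 5. A product state is a pair (one from each), accepting exactly when both do. After merging equivalent states the machine shrinks.
        0   1  
>  S0   S0  S1 
   S1   S1  S2 
   S2   S2  S3 
   S3   S3  S4 
   S4   S4  S5 
   S5   S5  S6 
 * S6   S6  S3 
(> = start, * = accepting)

start=S0 accept=S6 S0-0->S0 S0-1->S1 S1-0->S1 S1-1->S2 S2-0->S2 S2-1->S3 S3-0->S3 S3-1->S4 S4-0->S4 S4-1->S5 S5-0->S5 S5-1->S6 S6-0->S6 S6-1->S3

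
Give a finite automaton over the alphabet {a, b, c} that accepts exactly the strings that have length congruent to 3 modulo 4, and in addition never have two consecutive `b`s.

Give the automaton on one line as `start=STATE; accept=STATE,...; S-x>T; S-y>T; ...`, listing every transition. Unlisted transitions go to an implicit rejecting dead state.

start=q0; accept=q6,q7; q0-a>q1; q0-b>q2; q0-c>q1; q1-a>q3; q1-b>q4; q1-c>q3; q2-a>q3; q2-b>q5; q2-c>q3; q3-a>q6; q3-b>q7; q3-c>q6; q4-a>q6; q4-b>q5; q4-c>q6; q5-a>q5; q5-b>q5; q5-c>q5; q6-a>q0; q6-b>q8; q6-c>q0; q7-a>q0; q7-b>q5; q7-c>q0; q8-a>q1; q8-b>q5; q8-c>q1

Build one automaton per condition and run them in lockstep. One (4 states) tracks the input length modulo 4; the other (3 states) tracks partial matches of the forbidden pattern `bb`. Each combined state is a pair, one component from each; accept when both components accept. After merging equivalent states the machine shrinks.
With 9 states:
        a   b   c  
>  q0   q1  q2  q1 
   q1   q3  q4  q3 
   q2   q3  q5  q3 
   q3   q6  q7  q6 
   q4   q6  q5  q6 
   q5   q5  q5  q5 
 * q6   q0  q8  q0 
 * q7   q0  q5  q0 
   q8   q1  q5  q1 
(> = start, * = accepting)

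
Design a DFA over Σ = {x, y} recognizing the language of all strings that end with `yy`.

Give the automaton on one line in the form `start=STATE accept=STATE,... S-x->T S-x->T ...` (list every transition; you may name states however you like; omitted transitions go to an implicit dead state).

Let each state record the length of the longest suffix of the input read so far that is also a prefix of `yy`. S1 means the last symbol is `y`; S2 means the last 2 symbols are `yy`. Accept only at S2, where the string currently ends in `yy`.
A 3-state machine:
        x   y  
>  S0   S0  S1 
   S1   S0  S2 
 * S2   S0  S2 
(> = start, * = accepting)

start=S0 accept=S2 S0-x->S0 S0-y->S1 S1-x->S0 S1-y->S2 S2-x->S0 S2-y->S2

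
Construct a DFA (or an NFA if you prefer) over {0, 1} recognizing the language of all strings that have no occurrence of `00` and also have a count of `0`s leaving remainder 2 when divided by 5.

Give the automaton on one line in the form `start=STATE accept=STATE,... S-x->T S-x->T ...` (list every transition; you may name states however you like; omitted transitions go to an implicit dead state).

start=q0 accept=q4,q5 q0-0->q1 q0-1->q0 q1-0->q2 q1-1->q3 q2-0->q2 q2-1->q2 q3-0->q4 q3-1->q3 q4-0->q2 q4-1->q5 q5-0->q6 q5-1->q5 q6-0->q2 q6-1->q7 q7-0->q8 q7-1->q7 q8-0->q2 q8-1->q9 q9-0->q10 q9-1->q9 q10-0->q2 q10-1->q0

Handle the two conditions separately and then intersect. One (3 states) tracks partial matches of the forbidden pattern `00`; the other (5 states) tracks the count of `0`s modulo 5. Each combined state is a pair, one component from each; accept when both components accept. Minimizing collapses redundant product states.
An 11-state machine:
          0    1  
>  q0     q1   q0 
   q1     q2   q3 
   q2     q2   q2 
   q3     q4   q3 
 * q4     q2   q5 
 * q5     q6   q5 
   q6     q2   q7 
   q7     q8   q7 
   q8     q2   q9 
   q9    q10   q9 
   q10    q2   q0 
(> = start, * = accepting)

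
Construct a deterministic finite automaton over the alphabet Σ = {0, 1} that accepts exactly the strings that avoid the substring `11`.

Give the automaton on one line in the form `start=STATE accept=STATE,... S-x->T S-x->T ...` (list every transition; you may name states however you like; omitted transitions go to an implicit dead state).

start=q0 accept=q0,q1 q0-0->q0 q0-1->q1 q1-0->q0 q1-1->q2 q2-0->q2 q2-1->q2

This is the complement of 'contains `11`'. Use the same substring-matching states — q0 through q2 holding how much of `11` has just been matched — but flip the accepting set: everything except the trap q2 accepts.
With 3 states:
        0   1  
>* q0   q0  q1 
 * q1   q0  q2 
   q2   q2  q2 
(> = start, * = accepting)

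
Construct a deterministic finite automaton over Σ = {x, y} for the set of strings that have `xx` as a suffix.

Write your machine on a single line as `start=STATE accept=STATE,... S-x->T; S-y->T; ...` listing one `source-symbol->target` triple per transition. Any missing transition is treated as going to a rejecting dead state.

Let each state record the length of the longest suffix of the input read so far that is also a prefix of `xx`. B means the last symbol is `x`; C means the last 2 symbols are `xx`. Accept only at C, where the string currently ends in `xx`.
3 states suffice.
       x  y 
>  A   B  A 
   B   C  A 
 * C   C  A 
(> = start, * = accepting)

start=A; accept=C; A-x->B; A-y->A; B-x->C; B-y->A; C-x->C; C-y->A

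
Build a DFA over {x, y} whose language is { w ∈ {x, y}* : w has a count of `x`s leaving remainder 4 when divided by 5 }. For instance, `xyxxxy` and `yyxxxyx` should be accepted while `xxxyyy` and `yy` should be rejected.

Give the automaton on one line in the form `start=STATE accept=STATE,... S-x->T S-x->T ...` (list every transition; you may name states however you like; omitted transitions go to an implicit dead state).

start=s0 accept=s4 s0-x->s1 s0-y->s0 s1-x->s2 s1-y->s1 s2-x->s3 s2-y->s2 s3-x->s4 s3-y->s3 s4-x->s0 s4-y->s4

The only thing that matters is how many `x`s have appeared, reduced mod 5. Use one state per residue: s0 for 0, …, s4 for 4. Reading `x` moves to the next residue; anything else stays put. s4 is accepting.
A 5-state machine:
        x   y  
>  s0   s1  s0 
   s1   s2  s1 
   s2   s3  s2 
   s3   s4  s3 
 * s4   s0  s4 
(> = start, * = accepting)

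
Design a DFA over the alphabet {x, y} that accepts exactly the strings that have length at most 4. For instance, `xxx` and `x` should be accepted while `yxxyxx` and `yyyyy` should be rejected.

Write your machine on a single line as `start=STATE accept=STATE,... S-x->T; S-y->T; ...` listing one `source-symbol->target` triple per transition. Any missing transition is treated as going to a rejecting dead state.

We only need to distinguish lengths 0, 1, …, 4, and '>4'. Chain q0 → q1 → q2 → q3 → q4 → q5 on every symbol, with q5 looping. Accepting states: {q0, q1, q2, q3, q4}.
        x   y  
>* q0   q1  q1 
 * q1   q2  q2 
 * q2   q3  q3 
 * q3   q4  q4 
 * q4   q5  q5 
   q5   q5  q5 
(> = start, * = accepting)

start=q0; accept=q0,q1,q2,q3,q4; q0-x->q1; q0-y->q1; q1-x->q2; q1-y->q2; q2-x->q3; q2-y->q3; q3-x->q4; q3-y->q4; q4-x->q5; q4-y->q5; q5-x->q5; q5-y->q5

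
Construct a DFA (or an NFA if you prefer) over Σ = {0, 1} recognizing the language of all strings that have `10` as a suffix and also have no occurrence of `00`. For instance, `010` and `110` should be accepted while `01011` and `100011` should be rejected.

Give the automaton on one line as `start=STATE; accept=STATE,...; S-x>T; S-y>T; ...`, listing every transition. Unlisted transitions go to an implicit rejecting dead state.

start=S0; accept=S4; S0-0>S1; S0-1>S2; S1-0>S3; S1-1>S2; S2-0>S4; S2-1>S2; S3-0>S3; S3-1>S5; S4-0>S3; S4-1>S2; S5-0>S6; S5-1>S5; S6-0>S3; S6-1>S5

Build one automaton per condition and run them in lockstep. The first has 3 states tracking how much of the suffix `10` has currently been matched; the second has 3 states tracking partial matches of the forbidden pattern `00`. A product state is a pair (one from each), accepting exactly when both do.
7 states suffice.
        0   1  
>  S0   S1  S2 
   S1   S3  S2 
   S2   S4  S2 
   S3   S3  S5 
 * S4   S3  S2 
   S5   S6  S5 
   S6   S3  S5 
(> = start, * = accepting)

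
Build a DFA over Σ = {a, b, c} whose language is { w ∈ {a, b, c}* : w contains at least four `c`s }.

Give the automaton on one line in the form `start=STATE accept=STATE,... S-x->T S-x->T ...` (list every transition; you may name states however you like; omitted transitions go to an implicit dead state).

start=s0 accept=s4,s5 s0-a->s0 s0-b->s0 s0-c->s1 s1-a->s1 s1-b->s1 s1-c->s2 s2-a->s2 s2-b->s2 s2-c->s3 s3-a->s3 s3-b->s3 s3-c->s4 s4-a->s4 s4-b->s4 s4-c->s5 s5-a->s5 s5-b->s5 s5-c->s5

Only the number of `c`s matters, and only up to 5. Make a chain s0 → s1 → s2 → s3 → s4 → s5 advanced by each `c` (with s5 absorbing); every other symbol self-loops. The accepting set is {s4, s5}.
A 6-state machine:
        a   b   c  
>  s0   s0  s0  s1 
   s1   s1  s1  s2 
   s2   s2  s2  s3 
   s3   s3  s3  s4 
 * s4   s4  s4  s5 
 * s5   s5  s5  s5 
(> = start, * = accepting)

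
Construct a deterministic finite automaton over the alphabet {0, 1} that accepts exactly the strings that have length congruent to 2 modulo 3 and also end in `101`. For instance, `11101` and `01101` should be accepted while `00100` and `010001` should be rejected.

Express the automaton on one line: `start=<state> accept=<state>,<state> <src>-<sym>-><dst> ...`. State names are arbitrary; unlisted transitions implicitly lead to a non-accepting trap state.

start=q0 accept=q5 q0-0->q1 q0-1->q1 q1-0->q2 q1-1->q2 q2-0->q0 q2-1->q3 q3-0->q4 q3-1->q1 q4-0->q2 q4-1->q5 q5-0->q0 q5-1->q3

Handle the two conditions separately and then intersect. One (3 states) tracks the input length modulo 3; the other (4 states) tracks how much of the suffix `101` has currently been matched. Each combined state is a pair, one component from each; accept when both components accept. Minimizing collapses redundant product states.
With 6 states:
        0   1  
>  q0   q1  q1 
   q1   q2  q2 
   q2   q0  q3 
   q3   q4  q1 
   q4   q2  q5 
 * q5   q0  q3 
(> = start, * = accepting)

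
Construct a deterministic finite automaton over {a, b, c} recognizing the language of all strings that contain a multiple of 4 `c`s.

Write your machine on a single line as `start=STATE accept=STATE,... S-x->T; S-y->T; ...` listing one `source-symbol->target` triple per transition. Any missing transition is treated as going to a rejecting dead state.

The only thing that matters is how many `c`s have appeared, reduced mod 4. Use one state per residue: q0 for 0, …, q3 for 3. Reading `c` moves to the next residue; anything else stays put. q0 is accepting.
        a   b   c  
>* q0   q0  q0  q1 
   q1   q1  q1  q2 
   q2   q2  q2  q3 
   q3   q3  q3  q0 
(> = start, * = accepting)

start=q0; accept=q0; q0-a->q0; q0-b->q0; q0-c->q1; q1-a->q1; q1-b->q1; q1-c->q2; q2-a->q2; q2-b->q2; q2-c->q3; q3-a->q3; q3-b->q3; q3-c->q0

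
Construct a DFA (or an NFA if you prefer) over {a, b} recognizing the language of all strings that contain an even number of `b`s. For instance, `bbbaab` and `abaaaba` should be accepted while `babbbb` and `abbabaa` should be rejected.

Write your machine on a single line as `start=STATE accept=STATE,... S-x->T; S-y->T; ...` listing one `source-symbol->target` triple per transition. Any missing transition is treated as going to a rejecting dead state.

start=S0; accept=S0; S0-a->S0; S0-b->S1; S1-a->S1; S1-b->S0

Keep the running count of `b`s modulo 2: each `b` advances along the cycle S0 → S1 → S0 while other symbols loop. Accept at S0.
2 states suffice.
        a   b  
>* S0   S0  S1 
   S1   S1  S0 
(> = start, * = accepting)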